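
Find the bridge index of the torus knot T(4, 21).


The bridge number of T(p,q) is min(p,q).
min(4, 21) = 4

4


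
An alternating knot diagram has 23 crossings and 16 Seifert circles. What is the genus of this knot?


For alternating knots, g = (c - s + 1)/2.
= (23 - 16 + 1)/2
= 8/2 = 4

4


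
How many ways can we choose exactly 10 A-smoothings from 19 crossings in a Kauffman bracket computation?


We choose which 10 of 19 crossings get A-smoothings.
C(19, 10) = 19! / (10! * 9!)
= 92378

92378


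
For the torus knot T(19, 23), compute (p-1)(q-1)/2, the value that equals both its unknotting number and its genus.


For a torus knot T(p,q), both the unknotting number and genus equal (p-1)(q-1)/2.
= (19-1)(23-1)/2
= 18*22/2
= 396/2 = 198

198


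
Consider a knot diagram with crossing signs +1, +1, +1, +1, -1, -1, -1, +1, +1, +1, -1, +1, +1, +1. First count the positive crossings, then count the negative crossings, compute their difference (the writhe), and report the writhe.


Step 1: Count positive crossings (+1).
Positive crossings: 10
Step 2: Count negative crossings (-1).
Negative crossings: 4
Step 3: Writhe = (positive) - (negative)
w = 10 - 4 = 6
Step 4: |w| = 6, and w is positive

6


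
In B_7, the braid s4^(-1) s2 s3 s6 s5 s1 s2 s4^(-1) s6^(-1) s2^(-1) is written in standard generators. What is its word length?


The word length counts the number of generators (including inverses).
Listing each generator: s4^(-1), s2, s3, s6, s5, s1, s2, s4^(-1), s6^(-1), s2^(-1)
There are 10 generators in this braid word.

10


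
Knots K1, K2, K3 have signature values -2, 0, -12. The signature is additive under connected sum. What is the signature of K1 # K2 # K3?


The signature is additive under connected sum.
signature(K1 # K2 # K3) = (-2) + (0) + (-12)
= -14

-14


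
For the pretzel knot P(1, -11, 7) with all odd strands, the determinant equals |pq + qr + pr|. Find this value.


Step 1: Compute pq + qr + pr.
pq = 1*(-11) = -11
qr = (-11)*7 = -77
pr = 1*7 = 7
pq + qr + pr = -11 + (-77) + 7 = -81
Step 2: Take absolute value.
det(P(1,-11,7)) = |-81| = 81

81


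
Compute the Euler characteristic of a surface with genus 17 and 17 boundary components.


chi = 2 - 2g - b
= 2 - 2*17 - 17
= 2 - 34 - 17 = -49

-49


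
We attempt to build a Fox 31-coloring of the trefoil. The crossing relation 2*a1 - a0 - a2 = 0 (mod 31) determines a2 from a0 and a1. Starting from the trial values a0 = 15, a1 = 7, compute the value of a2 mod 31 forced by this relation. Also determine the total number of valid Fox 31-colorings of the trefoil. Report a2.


Step 1: Apply the given crossing relation 2*a1 - a0 - a2 = 0 (mod 31).
  a2 = 2*a1 - a0 mod 31
  a2 = 2*7 - 15 mod 31
  a2 = 14 - 15 mod 31
  a2 = -1 mod 31 = 30
Step 2: The trefoil has determinant 3.
  Number of Fox p-colorings (p prime) is p^2 if p = 3, else p.
  Since 31 does not divide 3, only trivial (constant) colorings exist.
  (So the trial a0 = 15, a1 = 7 with a0 != a1 does NOT extend to a valid coloring of the whole trefoil: the other two crossing relations require 3*(a1 - a0) = 0 (mod 31), which fails.)
  Total colorings = 31
Step 3: a2 = 30, total Fox 31-colorings = 31

30


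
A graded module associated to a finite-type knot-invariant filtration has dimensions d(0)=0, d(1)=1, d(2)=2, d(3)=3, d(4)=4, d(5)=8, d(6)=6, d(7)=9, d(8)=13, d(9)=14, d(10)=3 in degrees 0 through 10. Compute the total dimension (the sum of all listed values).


Total dimension = d(0) + d(1) + ... + d(10)
= 0 + 1 + 2 + 3 + 4 + 8 + 6 + 9 + 13 + 14 + 3
= 63

63


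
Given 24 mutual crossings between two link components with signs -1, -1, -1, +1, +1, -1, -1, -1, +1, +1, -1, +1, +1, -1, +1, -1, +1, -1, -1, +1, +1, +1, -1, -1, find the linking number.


Step 1: Count positive crossings: 11
Step 2: Count negative crossings: 13
Step 3: Sum of signs = 11 - 13 = -2
Step 4: Linking number = sum/2 = -2/2 = -1

-1


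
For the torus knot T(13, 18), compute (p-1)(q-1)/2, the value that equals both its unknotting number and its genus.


For a torus knot T(p,q), both the unknotting number and genus equal (p-1)(q-1)/2.
= (13-1)(18-1)/2
= 12*17/2
= 204/2 = 102

102


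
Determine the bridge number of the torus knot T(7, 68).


The bridge number of T(p,q) is min(p,q).
min(7, 68) = 7

7


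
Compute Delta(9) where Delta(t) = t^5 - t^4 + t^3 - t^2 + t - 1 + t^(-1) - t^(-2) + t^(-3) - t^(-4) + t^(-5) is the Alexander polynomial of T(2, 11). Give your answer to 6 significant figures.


Substituting t = 9 into Delta(t) = t^5 - t^4 + t^3 - t^2 + t - 1 + t^(-1) - t^(-2) + t^(-3) - t^(-4) + t^(-5):
Term values: (59049) + (-6561) + (729) + (-81) + (9) + (-1) + (0.111111) + (-0.0123457) + (0.00137174) + (-0.000152416) + (1.69351e-05)
Sum = 53144.1
Rounded to 6 significant figures: 53144.1

53144.1


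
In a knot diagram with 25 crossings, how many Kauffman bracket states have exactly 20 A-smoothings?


We choose which 20 of 25 crossings get A-smoothings.
C(25, 20) = 25! / (20! * 5!)
= 53130

53130


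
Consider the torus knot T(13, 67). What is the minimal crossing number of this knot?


For a torus knot T(p, q) with gcd(p,q)=1,
the crossing number is min(p*(q-1), q*(p-1)).
p*(q-1) = 13*66 = 858
q*(p-1) = 67*12 = 804
min(858, 804) = 804

804


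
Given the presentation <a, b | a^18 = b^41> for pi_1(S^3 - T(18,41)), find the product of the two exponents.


The relation is a^18 = b^41.
Product of exponents = 18 * 41
= 738

738


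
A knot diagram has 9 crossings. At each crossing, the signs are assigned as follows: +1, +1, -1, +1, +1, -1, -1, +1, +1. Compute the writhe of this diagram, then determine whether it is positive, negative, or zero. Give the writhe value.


Step 1: Count positive crossings (+1).
Positive crossings: 6
Step 2: Count negative crossings (-1).
Negative crossings: 3
Step 3: Writhe = (positive) - (negative)
w = 6 - 3 = 3
Step 4: |w| = 3, and w is positive

3


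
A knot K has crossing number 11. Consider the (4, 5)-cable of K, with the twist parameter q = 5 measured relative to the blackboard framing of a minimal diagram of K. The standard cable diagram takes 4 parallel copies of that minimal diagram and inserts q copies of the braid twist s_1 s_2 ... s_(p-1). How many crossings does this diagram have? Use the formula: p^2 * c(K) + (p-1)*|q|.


Step 1: Each of the c(K) crossings of the companion diagram becomes p*p = p^2 crossings among the p parallel strands, and each of the |q| twists s_1 s_2 ... s_(p-1) adds (p-1) crossings.
  Crossings = p^2 * c(K) + (p-1)*|q|
Step 2: = 4^2 * 11 + (4-1)*5
Step 3: = 16*11 + 3*5
Step 4: = 176 + 15 = 191

191


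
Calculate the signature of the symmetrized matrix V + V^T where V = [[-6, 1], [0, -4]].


Step 1: V + V^T = [[-12, 1], [1, -8]]
Step 2: trace = -20, det = 95
Step 3: Discriminant = (-20)^2 - 4*95 = 20
Step 4: Eigenvalues: -7.76393, -12.2361
Step 5: Signature = (# positive eigenvalues) - (# negative eigenvalues) = -2

-2


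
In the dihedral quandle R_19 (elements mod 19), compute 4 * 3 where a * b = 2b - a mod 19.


4 * 3 = 2*3 - 4 mod 19
= 6 - 4 mod 19
= 2 mod 19 = 2

2


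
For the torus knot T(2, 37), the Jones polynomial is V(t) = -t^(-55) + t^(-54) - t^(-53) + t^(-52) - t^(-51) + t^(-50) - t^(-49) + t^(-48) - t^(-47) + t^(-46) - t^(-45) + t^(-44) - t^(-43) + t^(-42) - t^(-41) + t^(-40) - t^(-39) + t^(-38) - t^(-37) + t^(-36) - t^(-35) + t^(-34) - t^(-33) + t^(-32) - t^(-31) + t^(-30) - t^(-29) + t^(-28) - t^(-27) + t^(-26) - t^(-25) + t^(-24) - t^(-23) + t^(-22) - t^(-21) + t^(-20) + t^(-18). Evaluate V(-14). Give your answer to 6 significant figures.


Substituting t = -14 into V(t) = -t^(-55) + t^(-54) - t^(-53) + t^(-52) - t^(-51) + t^(-50) - t^(-49) + t^(-48) - t^(-47) + t^(-46) - t^(-45) + t^(-44) - t^(-43) + t^(-42) - t^(-41) + t^(-40) - t^(-39) + t^(-38) - t^(-37) + t^(-36) - t^(-35) + t^(-34) - t^(-33) + t^(-32) - t^(-31) + t^(-30) - t^(-29) + t^(-28) - t^(-27) + t^(-26) - t^(-25) + t^(-24) - t^(-23) + t^(-22) - t^(-21) + t^(-20) + t^(-18):
  (-)t^(-55) = 9.18244e-64
  (+)t^(-54) = 1.28554e-62
  (-)t^(-53) = 1.79976e-61
  (+)t^(-52) = 2.51966e-60
  (-)t^(-51) = 3.52753e-59
  (+)t^(-50) = 4.93854e-58
  (-)t^(-49) = 6.91395e-57
  (+)t^(-48) = 9.67953e-56
  (-)t^(-47) = 1.35513e-54
  (+)t^(-46) = 1.89719e-53
  (-)t^(-45) = 2.65606e-52
  (+)t^(-44) = 3.71849e-51
  (-)t^(-43) = 5.20588e-50
  (+)t^(-42) = 7.28824e-49
  (-)t^(-41) = 1.02035e-47
  (+)t^(-40) = 1.42849e-46
  (-)t^(-39) = 1.99989e-45
  (+)t^(-38) = 2.79985e-44
  (-)t^(-37) = 3.91979e-43
  (+)t^(-36) = 5.4877e-42
  (-)t^(-35) = 7.68279e-41
  (+)t^(-34) = 1.07559e-39
  (-)t^(-33) = 1.50583e-38
  (+)t^(-32) = 2.10816e-37
  (-)t^(-31) = 2.95142e-36
  (+)t^(-30) = 4.13199e-35
  (-)t^(-29) = 5.78478e-34
  (+)t^(-28) = 8.09869e-33
  (-)t^(-27) = 1.13382e-31
  (+)t^(-26) = 1.58734e-30
  (-)t^(-25) = 2.22228e-29
  (+)t^(-24) = 3.11119e-28
  (-)t^(-23) = 4.35567e-27
  (+)t^(-22) = 6.09794e-26
  (-)t^(-21) = 8.53712e-25
  (+)t^(-20) = 1.1952e-23
  (+)t^(-18) = 2.34258e-21
Sum = (9.18244e-64) + (1.28554e-62) + (1.79976e-61) + (2.51966e-60) + (3.52753e-59) + (4.93854e-58) + (6.91395e-57) + (9.67953e-56) + (1.35513e-54) + (1.89719e-53) + (2.65606e-52) + (3.71849e-51) + (5.20588e-50) + (7.28824e-49) + (1.02035e-47) + (1.42849e-46) + (1.99989e-45) + (2.79985e-44) + (3.91979e-43) + (5.4877e-42) + (7.68279e-41) + (1.07559e-39) + (1.50583e-38) + (2.10816e-37) + (2.95142e-36) + (4.13199e-35) + (5.78478e-34) + (8.09869e-33) + (1.13382e-31) + (1.58734e-30) + (2.22228e-29) + (3.11119e-28) + (4.35567e-27) + (6.09794e-26) + (8.53712e-25) + (1.1952e-23) + (2.34258e-21)
= 2.355456345e-21
Rounded to 6 significant figures: 2.35546e-21

2.35546e-21


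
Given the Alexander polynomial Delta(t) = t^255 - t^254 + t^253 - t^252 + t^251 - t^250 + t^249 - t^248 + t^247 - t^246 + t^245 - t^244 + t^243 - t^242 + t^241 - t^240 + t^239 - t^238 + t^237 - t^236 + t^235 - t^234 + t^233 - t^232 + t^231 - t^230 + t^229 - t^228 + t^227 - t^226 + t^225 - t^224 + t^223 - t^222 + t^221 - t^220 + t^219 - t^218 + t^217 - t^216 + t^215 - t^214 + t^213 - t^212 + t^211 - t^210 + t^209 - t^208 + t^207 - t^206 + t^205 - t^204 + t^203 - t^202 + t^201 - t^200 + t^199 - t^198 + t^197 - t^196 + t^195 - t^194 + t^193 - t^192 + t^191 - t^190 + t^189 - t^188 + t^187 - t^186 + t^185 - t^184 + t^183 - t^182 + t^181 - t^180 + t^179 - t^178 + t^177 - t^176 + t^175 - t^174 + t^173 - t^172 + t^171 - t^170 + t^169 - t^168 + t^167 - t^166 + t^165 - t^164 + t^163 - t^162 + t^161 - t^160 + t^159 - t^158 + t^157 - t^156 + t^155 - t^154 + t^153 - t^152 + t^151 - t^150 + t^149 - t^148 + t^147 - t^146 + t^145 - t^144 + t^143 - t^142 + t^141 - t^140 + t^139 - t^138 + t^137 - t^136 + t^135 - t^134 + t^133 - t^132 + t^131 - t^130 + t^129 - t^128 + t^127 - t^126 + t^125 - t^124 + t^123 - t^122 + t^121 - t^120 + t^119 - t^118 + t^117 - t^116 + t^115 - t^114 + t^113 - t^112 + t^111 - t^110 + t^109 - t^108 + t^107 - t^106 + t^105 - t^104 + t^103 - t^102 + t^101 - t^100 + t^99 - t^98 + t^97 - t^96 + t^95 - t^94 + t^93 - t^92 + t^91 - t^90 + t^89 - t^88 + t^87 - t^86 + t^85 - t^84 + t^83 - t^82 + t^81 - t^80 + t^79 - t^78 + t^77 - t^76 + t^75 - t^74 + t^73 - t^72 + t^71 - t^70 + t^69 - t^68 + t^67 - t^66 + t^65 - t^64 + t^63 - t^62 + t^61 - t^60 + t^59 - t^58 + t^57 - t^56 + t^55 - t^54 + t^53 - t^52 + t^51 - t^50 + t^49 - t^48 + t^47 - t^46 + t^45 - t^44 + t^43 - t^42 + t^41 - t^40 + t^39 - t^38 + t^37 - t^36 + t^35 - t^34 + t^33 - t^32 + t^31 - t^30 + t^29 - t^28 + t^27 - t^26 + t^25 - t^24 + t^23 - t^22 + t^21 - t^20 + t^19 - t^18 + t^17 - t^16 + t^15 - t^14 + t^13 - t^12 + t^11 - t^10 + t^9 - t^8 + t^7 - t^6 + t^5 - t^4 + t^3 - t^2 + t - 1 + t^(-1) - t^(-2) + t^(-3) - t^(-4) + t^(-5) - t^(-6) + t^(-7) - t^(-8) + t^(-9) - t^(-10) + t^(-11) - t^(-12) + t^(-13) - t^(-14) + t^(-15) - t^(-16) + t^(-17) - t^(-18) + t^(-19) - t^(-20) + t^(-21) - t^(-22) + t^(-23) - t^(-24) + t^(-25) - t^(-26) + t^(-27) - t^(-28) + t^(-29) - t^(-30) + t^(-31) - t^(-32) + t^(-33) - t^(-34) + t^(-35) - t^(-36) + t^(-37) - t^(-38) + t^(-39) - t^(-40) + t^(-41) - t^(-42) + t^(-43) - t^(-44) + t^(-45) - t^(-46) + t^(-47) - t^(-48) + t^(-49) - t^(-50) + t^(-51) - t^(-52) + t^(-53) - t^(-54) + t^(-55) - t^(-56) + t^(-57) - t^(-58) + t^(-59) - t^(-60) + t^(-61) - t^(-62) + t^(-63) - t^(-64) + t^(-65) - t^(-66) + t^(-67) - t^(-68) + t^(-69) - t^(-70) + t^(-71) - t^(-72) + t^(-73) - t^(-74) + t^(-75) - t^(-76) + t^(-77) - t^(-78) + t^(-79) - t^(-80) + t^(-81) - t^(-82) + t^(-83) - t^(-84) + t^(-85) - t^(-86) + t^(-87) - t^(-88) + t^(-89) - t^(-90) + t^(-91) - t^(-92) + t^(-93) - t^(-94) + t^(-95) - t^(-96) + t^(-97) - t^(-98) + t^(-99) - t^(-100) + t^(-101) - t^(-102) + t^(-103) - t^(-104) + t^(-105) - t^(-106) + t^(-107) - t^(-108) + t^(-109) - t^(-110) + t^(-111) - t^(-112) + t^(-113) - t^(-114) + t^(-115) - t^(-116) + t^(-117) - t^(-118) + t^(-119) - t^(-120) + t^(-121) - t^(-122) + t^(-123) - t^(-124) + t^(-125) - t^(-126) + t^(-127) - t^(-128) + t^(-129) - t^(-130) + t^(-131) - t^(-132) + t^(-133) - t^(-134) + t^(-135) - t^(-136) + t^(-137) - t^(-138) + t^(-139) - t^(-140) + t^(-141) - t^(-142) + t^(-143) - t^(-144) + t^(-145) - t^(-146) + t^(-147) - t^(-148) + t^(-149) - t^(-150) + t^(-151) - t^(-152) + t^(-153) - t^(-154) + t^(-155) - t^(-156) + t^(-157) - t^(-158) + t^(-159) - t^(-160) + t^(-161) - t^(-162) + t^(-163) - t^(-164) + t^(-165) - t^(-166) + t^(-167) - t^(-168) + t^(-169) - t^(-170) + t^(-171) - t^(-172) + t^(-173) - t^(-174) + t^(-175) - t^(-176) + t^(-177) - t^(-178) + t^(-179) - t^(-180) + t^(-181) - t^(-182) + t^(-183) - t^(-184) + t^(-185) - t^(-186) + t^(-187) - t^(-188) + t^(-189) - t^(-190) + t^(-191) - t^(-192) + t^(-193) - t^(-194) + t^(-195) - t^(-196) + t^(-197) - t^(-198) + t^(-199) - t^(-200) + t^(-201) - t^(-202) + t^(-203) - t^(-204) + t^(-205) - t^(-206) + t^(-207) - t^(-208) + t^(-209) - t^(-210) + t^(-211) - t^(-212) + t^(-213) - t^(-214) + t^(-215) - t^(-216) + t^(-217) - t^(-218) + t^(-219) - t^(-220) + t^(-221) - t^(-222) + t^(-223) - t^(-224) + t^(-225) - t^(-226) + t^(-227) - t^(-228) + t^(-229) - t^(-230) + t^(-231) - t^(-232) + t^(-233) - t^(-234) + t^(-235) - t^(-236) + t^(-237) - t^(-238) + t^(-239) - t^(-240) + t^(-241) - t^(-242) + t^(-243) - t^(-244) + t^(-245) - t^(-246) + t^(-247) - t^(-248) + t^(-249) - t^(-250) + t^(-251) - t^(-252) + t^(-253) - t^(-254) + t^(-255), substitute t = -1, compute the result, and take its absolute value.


Step 1: The polynomial has 511 terms with alternating signs, exponents from 255 down to -255.
Step 2: Substitute t = -1. The i-th term has coefficient (-1)^i and exponent (m-i),
  so its value is (-1)^i * (-1)^(m-i) = (-1)^m = -1 for every i.
Step 3: All 511 terms equal -1, so Delta(-1) = 511 * (-1) = -511
Step 4: |Delta(-1)| = 511

511


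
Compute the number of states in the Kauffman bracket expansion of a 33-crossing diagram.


Each crossing contributes 2 choices (A-smoothing or B-smoothing).
Total states = 2^33 = 8589934592

8589934592


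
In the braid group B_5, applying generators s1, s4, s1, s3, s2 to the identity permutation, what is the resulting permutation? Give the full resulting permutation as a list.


Starting with identity [1, 2, 3, 4, 5].
Apply generators in sequence:
  After s1: [2, 1, 3, 4, 5]
  After s4: [2, 1, 3, 5, 4]
  After s1: [1, 2, 3, 5, 4]
  After s3: [1, 2, 5, 3, 4]
  After s2: [1, 5, 2, 3, 4]
Final permutation: [1, 5, 2, 3, 4]

[1, 5, 2, 3, 4]


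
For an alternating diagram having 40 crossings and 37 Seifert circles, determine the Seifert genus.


For alternating knots, g = (c - s + 1)/2.
= (40 - 37 + 1)/2
= 4/2 = 2

2


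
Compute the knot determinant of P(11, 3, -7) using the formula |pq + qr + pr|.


Step 1: Compute pq + qr + pr.
pq = 11*3 = 33
qr = 3*(-7) = -21
pr = 11*(-7) = -77
pq + qr + pr = 33 + (-21) + (-77) = -65
Step 2: Take absolute value.
det(P(11,3,-7)) = |-65| = 65

65


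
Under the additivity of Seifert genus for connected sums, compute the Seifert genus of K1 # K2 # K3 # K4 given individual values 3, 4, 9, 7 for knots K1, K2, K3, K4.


The Seifert genus is additive under connected sum.
Seifert genus(K1 # K2 # K3 # K4) = (3) + (4) + (9) + (7)
= 23

23


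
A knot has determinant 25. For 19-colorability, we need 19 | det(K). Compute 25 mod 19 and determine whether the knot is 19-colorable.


Step 1: A knot is p-colorable if and only if p divides its determinant.
Step 2: Compute 25 mod 19.
25 = 1 * 19 + 6
Step 3: 25 mod 19 = 6
Step 4: The knot is 19-colorable: no

6


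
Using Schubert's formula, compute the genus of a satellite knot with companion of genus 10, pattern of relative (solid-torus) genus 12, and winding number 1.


Schubert: g(satellite) = g_rel(pattern) + |winding| * g(companion),
where g_rel(pattern) is the genus of the pattern relative to the solid torus.
= 12 + 1 * 10
= 12 + 10 = 22

22


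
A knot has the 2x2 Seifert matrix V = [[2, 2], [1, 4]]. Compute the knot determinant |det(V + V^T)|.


Step 1: Form V + V^T where V = [[2, 2], [1, 4]]
  V^T = [[2, 1], [2, 4]]
  V + V^T = [[4, 3], [3, 8]]
Step 2: det(V + V^T) = 4*8 - 3*3
  = 32 - 9 = 23
Step 3: Knot determinant = |det(V + V^T)| = |23| = 23

23


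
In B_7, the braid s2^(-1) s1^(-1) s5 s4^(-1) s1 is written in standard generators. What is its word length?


The word length counts the number of generators (including inverses).
Listing each generator: s2^(-1), s1^(-1), s5, s4^(-1), s1
There are 5 generators in this braid word.

5


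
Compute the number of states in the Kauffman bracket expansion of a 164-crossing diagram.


Each crossing contributes 2 choices (A-smoothing or B-smoothing).
Total states = 2^164 = 23384026197294446691258957323460528314494920687616

23384026197294446691258957323460528314494920687616


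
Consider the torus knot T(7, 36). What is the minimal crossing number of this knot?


For a torus knot T(p, q) with gcd(p,q)=1,
the crossing number is min(p*(q-1), q*(p-1)).
p*(q-1) = 7*35 = 245
q*(p-1) = 36*6 = 216
min(245, 216) = 216

216


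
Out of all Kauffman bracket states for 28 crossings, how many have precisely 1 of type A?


We choose which 1 of 28 crossings get A-smoothings.
C(28, 1) = 28! / (1! * 27!)
= 28

28


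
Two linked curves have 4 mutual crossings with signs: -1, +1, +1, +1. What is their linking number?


Step 1: Count positive crossings: 3
Step 2: Count negative crossings: 1
Step 3: Sum of signs = 3 - 1 = 2
Step 4: Linking number = sum/2 = 2/2 = 1

1


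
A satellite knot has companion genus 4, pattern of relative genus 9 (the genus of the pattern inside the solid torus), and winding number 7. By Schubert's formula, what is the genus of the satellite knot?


Schubert: g(satellite) = g_rel(pattern) + |winding| * g(companion),
where g_rel(pattern) is the genus of the pattern relative to the solid torus.
= 9 + 7 * 4
= 9 + 28 = 37

37


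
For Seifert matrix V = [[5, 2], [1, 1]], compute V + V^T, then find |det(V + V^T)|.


Step 1: Form V + V^T where V = [[5, 2], [1, 1]]
  V^T = [[5, 1], [2, 1]]
  V + V^T = [[10, 3], [3, 2]]
Step 2: det(V + V^T) = 10*2 - 3*3
  = 20 - 9 = 11
Step 3: Knot determinant = |det(V + V^T)| = |11| = 11

11


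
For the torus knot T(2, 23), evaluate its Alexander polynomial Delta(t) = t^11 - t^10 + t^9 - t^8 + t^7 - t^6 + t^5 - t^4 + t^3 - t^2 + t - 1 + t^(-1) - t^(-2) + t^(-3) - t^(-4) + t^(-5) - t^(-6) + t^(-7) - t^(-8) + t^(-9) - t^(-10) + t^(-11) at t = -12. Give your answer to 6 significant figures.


Substituting t = -12 into Delta(t) = t^11 - t^10 + t^9 - t^8 + t^7 - t^6 + t^5 - t^4 + t^3 - t^2 + t - 1 + t^(-1) - t^(-2) + t^(-3) - t^(-4) + t^(-5) - t^(-6) + t^(-7) - t^(-8) + t^(-9) - t^(-10) + t^(-11):
Term values: (-743008370688) + (-61917364224) + (-5159780352) + (-429981696) + (-35831808) + (-2985984) + (-248832) + (-20736) + (-1728) + (-144) + (-12) + (-1) + (-0.0833333) + (-0.00694444) + (-0.000578704) + (-4.82253e-05) + (-4.01878e-06) + (-3.34898e-07) + (-2.79082e-08) + (-2.32568e-09) + (-1.93807e-10) + (-1.61506e-11) + (-1.34588e-12)
Sum = -8.105545862e+11
Rounded to 6 significant figures: -8.10555e+11

-8.10555e+11


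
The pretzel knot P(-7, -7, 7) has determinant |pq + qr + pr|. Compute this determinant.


Step 1: Compute pq + qr + pr.
pq = (-7)*(-7) = 49
qr = (-7)*7 = -49
pr = (-7)*7 = -49
pq + qr + pr = 49 + (-49) + (-49) = -49
Step 2: Take absolute value.
det(P(-7,-7,7)) = |-49| = 49

49


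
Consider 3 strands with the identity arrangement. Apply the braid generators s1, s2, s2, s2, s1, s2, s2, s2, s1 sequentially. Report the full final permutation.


Starting with identity [1, 2, 3].
Apply generators in sequence:
  After s1: [2, 1, 3]
  After s2: [2, 3, 1]
  After s2: [2, 1, 3]
  After s2: [2, 3, 1]
  After s1: [3, 2, 1]
  After s2: [3, 1, 2]
  After s2: [3, 2, 1]
  After s2: [3, 1, 2]
  After s1: [1, 3, 2]
Final permutation: [1, 3, 2]

[1, 3, 2]


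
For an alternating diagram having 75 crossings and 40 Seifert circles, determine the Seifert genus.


For alternating knots, g = (c - s + 1)/2.
= (75 - 40 + 1)/2
= 36/2 = 18

18


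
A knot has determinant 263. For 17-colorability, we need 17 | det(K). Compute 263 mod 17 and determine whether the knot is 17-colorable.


Step 1: A knot is p-colorable if and only if p divides its determinant.
Step 2: Compute 263 mod 17.
263 = 15 * 17 + 8
Step 3: 263 mod 17 = 8
Step 4: The knot is 17-colorable: no

8


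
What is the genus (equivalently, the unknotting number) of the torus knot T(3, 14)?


For a torus knot T(p,q), both the unknotting number and genus equal (p-1)(q-1)/2.
= (3-1)(14-1)/2
= 2*13/2
= 26/2 = 13

13


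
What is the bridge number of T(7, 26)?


The bridge number of T(p,q) is min(p,q).
min(7, 26) = 7

7


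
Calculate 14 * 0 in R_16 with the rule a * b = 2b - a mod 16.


14 * 0 = 2*0 - 14 mod 16
= 0 - 14 mod 16
= -14 mod 16 = 2

2


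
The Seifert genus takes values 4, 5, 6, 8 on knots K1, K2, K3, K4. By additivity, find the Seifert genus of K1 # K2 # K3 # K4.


The Seifert genus is additive under connected sum.
Seifert genus(K1 # K2 # K3 # K4) = (4) + (5) + (6) + (8)
= 23

23


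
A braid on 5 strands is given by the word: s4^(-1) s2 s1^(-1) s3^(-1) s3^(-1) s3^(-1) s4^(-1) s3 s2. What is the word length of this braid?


The word length counts the number of generators (including inverses).
Listing each generator: s4^(-1), s2, s1^(-1), s3^(-1), s3^(-1), s3^(-1), s4^(-1), s3, s2
There are 9 generators in this braid word.

9


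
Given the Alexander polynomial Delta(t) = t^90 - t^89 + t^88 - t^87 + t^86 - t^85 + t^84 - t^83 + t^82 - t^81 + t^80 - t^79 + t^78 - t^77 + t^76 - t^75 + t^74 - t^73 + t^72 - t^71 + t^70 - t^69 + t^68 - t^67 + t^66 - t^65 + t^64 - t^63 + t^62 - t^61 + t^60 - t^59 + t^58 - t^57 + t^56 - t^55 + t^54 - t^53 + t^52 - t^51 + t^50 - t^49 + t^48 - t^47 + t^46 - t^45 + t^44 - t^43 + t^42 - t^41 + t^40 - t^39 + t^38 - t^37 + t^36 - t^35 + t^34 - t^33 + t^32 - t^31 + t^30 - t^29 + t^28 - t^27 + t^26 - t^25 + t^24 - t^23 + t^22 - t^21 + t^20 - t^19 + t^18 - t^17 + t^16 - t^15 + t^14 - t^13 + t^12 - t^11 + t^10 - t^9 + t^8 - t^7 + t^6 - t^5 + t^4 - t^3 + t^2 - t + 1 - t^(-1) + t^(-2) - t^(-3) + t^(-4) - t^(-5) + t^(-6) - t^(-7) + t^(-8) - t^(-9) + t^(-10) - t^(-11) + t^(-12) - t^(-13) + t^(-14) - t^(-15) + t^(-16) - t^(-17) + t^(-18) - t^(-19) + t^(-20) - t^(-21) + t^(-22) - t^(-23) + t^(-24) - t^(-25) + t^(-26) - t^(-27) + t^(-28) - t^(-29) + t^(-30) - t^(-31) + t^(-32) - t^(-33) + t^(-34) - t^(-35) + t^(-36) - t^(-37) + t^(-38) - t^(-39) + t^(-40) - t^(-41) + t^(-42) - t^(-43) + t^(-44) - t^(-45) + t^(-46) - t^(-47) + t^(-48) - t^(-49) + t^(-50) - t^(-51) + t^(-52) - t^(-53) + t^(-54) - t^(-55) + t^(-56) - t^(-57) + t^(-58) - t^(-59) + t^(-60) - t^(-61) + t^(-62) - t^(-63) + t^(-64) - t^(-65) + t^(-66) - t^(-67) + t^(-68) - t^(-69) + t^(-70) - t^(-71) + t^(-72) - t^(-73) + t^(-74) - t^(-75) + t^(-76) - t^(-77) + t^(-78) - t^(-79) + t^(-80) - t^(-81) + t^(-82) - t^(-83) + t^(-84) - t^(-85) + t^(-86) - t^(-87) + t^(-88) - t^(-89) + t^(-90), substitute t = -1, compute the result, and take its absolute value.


Step 1: The polynomial has 181 terms with alternating signs, exponents from 90 down to -90.
Step 2: Substitute t = -1. The i-th term has coefficient (-1)^i and exponent (m-i),
  so its value is (-1)^i * (-1)^(m-i) = (-1)^m = 1 for every i.
Step 3: All 181 terms equal 1, so Delta(-1) = 181 * (1) = 181
Step 4: |Delta(-1)| = 181

181


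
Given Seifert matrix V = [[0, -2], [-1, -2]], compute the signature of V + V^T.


Step 1: V + V^T = [[0, -3], [-3, -4]]
Step 2: trace = -4, det = -9
Step 3: Discriminant = (-4)^2 - 4*(-9) = 52
Step 4: Eigenvalues: 1.60555, -5.60555
Step 5: Signature = (# positive eigenvalues) - (# negative eigenvalues) = 0

0


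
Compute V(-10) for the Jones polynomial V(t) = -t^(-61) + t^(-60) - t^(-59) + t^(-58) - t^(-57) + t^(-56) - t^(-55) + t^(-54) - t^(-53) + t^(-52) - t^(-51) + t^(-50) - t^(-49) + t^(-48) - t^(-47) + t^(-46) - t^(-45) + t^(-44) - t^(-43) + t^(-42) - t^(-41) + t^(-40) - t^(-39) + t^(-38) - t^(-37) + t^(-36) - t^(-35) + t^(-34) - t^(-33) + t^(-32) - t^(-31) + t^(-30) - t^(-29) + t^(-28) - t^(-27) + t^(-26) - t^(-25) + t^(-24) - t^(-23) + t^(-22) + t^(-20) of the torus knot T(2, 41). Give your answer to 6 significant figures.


Substituting t = -10 into V(t) = -t^(-61) + t^(-60) - t^(-59) + t^(-58) - t^(-57) + t^(-56) - t^(-55) + t^(-54) - t^(-53) + t^(-52) - t^(-51) + t^(-50) - t^(-49) + t^(-48) - t^(-47) + t^(-46) - t^(-45) + t^(-44) - t^(-43) + t^(-42) - t^(-41) + t^(-40) - t^(-39) + t^(-38) - t^(-37) + t^(-36) - t^(-35) + t^(-34) - t^(-33) + t^(-32) - t^(-31) + t^(-30) - t^(-29) + t^(-28) - t^(-27) + t^(-26) - t^(-25) + t^(-24) - t^(-23) + t^(-22) + t^(-20):
  (-)t^(-61) = 1e-61
  (+)t^(-60) = 1e-60
  (-)t^(-59) = 1e-59
  (+)t^(-58) = 1e-58
  (-)t^(-57) = 1e-57
  (+)t^(-56) = 1e-56
  (-)t^(-55) = 1e-55
  (+)t^(-54) = 1e-54
  (-)t^(-53) = 1e-53
  (+)t^(-52) = 1e-52
  (-)t^(-51) = 1e-51
  (+)t^(-50) = 1e-50
  (-)t^(-49) = 1e-49
  (+)t^(-48) = 1e-48
  (-)t^(-47) = 1e-47
  (+)t^(-46) = 1e-46
  (-)t^(-45) = 1e-45
  (+)t^(-44) = 1e-44
  (-)t^(-43) = 1e-43
  (+)t^(-42) = 1e-42
  (-)t^(-41) = 1e-41
  (+)t^(-40) = 1e-40
  (-)t^(-39) = 1e-39
  (+)t^(-38) = 1e-38
  (-)t^(-37) = 1e-37
  (+)t^(-36) = 1e-36
  (-)t^(-35) = 1e-35
  (+)t^(-34) = 1e-34
  (-)t^(-33) = 1e-33
  (+)t^(-32) = 1e-32
  (-)t^(-31) = 1e-31
  (+)t^(-30) = 1e-30
  (-)t^(-29) = 1e-29
  (+)t^(-28) = 1e-28
  (-)t^(-27) = 1e-27
  (+)t^(-26) = 1e-26
  (-)t^(-25) = 1e-25
  (+)t^(-24) = 1e-24
  (-)t^(-23) = 1e-23
  (+)t^(-22) = 1e-22
  (+)t^(-20) = 1e-20
Sum = (1e-61) + (1e-60) + (1e-59) + (1e-58) + (1e-57) + (1e-56) + (1e-55) + (1e-54) + (1e-53) + (1e-52) + (1e-51) + (1e-50) + (1e-49) + (1e-48) + (1e-47) + (1e-46) + (1e-45) + (1e-44) + (1e-43) + (1e-42) + (1e-41) + (1e-40) + (1e-39) + (1e-38) + (1e-37) + (1e-36) + (1e-35) + (1e-34) + (1e-33) + (1e-32) + (1e-31) + (1e-30) + (1e-29) + (1e-28) + (1e-27) + (1e-26) + (1e-25) + (1e-24) + (1e-23) + (1e-22) + (1e-20)
= 1.011111111e-20
Rounded to 6 significant figures: 1.01111e-20

1.01111e-20


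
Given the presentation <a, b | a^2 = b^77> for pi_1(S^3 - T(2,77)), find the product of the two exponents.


The relation is a^2 = b^77.
Product of exponents = 2 * 77
= 154

154


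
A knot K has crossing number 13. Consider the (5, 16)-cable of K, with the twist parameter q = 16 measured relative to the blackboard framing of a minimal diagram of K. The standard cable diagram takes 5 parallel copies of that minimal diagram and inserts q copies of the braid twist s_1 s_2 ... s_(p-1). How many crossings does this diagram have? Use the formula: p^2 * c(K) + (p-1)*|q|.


Step 1: Each of the c(K) crossings of the companion diagram becomes p*p = p^2 crossings among the p parallel strands, and each of the |q| twists s_1 s_2 ... s_(p-1) adds (p-1) crossings.
  Crossings = p^2 * c(K) + (p-1)*|q|
Step 2: = 5^2 * 13 + (5-1)*16
Step 3: = 25*13 + 4*16
Step 4: = 325 + 64 = 389

389


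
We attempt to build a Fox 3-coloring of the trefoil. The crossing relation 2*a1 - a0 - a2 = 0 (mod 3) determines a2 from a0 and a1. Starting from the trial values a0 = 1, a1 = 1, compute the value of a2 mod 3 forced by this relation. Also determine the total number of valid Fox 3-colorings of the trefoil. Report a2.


Step 1: Apply the given crossing relation 2*a1 - a0 - a2 = 0 (mod 3).
  a2 = 2*a1 - a0 mod 3
  a2 = 2*1 - 1 mod 3
  a2 = 2 - 1 mod 3
  a2 = 1 mod 3 = 1
Step 2: The trefoil has determinant 3.
  Number of Fox p-colorings (p prime) is p^2 if p = 3, else p.
  Since p = 3 divides det = 3, the trefoil is 3-colorable.
  (Indeed for p = 3 any choice of a0, a1 extends to a valid coloring; the trial (a0, a1, a2) = (1, 1, 1) satisfies all three crossing relations.)
  Total colorings = 3^2 = 9
Step 3: a2 = 1, total Fox 3-colorings = 9

1


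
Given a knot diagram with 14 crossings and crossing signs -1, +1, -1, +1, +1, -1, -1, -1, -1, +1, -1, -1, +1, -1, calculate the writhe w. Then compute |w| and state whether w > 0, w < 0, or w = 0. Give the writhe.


Step 1: Count positive crossings (+1).
Positive crossings: 5
Step 2: Count negative crossings (-1).
Negative crossings: 9
Step 3: Writhe = (positive) - (negative)
w = 5 - 9 = -4
Step 4: |w| = 4, and w is negative

-4


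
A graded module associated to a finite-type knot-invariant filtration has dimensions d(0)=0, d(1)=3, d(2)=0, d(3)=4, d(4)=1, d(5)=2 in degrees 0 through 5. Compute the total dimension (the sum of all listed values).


Total dimension = d(0) + d(1) + ... + d(5)
= 0 + 3 + 0 + 4 + 1 + 2
= 10

10


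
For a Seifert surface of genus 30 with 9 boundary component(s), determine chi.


chi = 2 - 2g - b
= 2 - 2*30 - 9
= 2 - 60 - 9 = -67

-67


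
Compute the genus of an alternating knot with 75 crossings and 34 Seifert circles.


For alternating knots, g = (c - s + 1)/2.
= (75 - 34 + 1)/2
= 42/2 = 21

21


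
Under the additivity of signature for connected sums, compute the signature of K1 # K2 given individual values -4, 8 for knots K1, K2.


The signature is additive under connected sum.
signature(K1 # K2) = (-4) + (8)
= 4

4


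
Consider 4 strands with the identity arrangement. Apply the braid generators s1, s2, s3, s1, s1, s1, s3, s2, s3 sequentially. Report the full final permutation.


Starting with identity [1, 2, 3, 4].
Apply generators in sequence:
  After s1: [2, 1, 3, 4]
  After s2: [2, 3, 1, 4]
  After s3: [2, 3, 4, 1]
  After s1: [3, 2, 4, 1]
  After s1: [2, 3, 4, 1]
  After s1: [3, 2, 4, 1]
  After s3: [3, 2, 1, 4]
  After s2: [3, 1, 2, 4]
  After s3: [3, 1, 4, 2]
Final permutation: [3, 1, 4, 2]

[3, 1, 4, 2]


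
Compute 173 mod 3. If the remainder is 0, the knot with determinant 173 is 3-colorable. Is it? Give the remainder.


Step 1: A knot is p-colorable if and only if p divides its determinant.
Step 2: Compute 173 mod 3.
173 = 57 * 3 + 2
Step 3: 173 mod 3 = 2
Step 4: The knot is 3-colorable: no

2


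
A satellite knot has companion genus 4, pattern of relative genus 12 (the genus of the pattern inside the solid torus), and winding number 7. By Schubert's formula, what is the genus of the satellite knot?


Schubert: g(satellite) = g_rel(pattern) + |winding| * g(companion),
where g_rel(pattern) is the genus of the pattern relative to the solid torus.
= 12 + 7 * 4
= 12 + 28 = 40

40


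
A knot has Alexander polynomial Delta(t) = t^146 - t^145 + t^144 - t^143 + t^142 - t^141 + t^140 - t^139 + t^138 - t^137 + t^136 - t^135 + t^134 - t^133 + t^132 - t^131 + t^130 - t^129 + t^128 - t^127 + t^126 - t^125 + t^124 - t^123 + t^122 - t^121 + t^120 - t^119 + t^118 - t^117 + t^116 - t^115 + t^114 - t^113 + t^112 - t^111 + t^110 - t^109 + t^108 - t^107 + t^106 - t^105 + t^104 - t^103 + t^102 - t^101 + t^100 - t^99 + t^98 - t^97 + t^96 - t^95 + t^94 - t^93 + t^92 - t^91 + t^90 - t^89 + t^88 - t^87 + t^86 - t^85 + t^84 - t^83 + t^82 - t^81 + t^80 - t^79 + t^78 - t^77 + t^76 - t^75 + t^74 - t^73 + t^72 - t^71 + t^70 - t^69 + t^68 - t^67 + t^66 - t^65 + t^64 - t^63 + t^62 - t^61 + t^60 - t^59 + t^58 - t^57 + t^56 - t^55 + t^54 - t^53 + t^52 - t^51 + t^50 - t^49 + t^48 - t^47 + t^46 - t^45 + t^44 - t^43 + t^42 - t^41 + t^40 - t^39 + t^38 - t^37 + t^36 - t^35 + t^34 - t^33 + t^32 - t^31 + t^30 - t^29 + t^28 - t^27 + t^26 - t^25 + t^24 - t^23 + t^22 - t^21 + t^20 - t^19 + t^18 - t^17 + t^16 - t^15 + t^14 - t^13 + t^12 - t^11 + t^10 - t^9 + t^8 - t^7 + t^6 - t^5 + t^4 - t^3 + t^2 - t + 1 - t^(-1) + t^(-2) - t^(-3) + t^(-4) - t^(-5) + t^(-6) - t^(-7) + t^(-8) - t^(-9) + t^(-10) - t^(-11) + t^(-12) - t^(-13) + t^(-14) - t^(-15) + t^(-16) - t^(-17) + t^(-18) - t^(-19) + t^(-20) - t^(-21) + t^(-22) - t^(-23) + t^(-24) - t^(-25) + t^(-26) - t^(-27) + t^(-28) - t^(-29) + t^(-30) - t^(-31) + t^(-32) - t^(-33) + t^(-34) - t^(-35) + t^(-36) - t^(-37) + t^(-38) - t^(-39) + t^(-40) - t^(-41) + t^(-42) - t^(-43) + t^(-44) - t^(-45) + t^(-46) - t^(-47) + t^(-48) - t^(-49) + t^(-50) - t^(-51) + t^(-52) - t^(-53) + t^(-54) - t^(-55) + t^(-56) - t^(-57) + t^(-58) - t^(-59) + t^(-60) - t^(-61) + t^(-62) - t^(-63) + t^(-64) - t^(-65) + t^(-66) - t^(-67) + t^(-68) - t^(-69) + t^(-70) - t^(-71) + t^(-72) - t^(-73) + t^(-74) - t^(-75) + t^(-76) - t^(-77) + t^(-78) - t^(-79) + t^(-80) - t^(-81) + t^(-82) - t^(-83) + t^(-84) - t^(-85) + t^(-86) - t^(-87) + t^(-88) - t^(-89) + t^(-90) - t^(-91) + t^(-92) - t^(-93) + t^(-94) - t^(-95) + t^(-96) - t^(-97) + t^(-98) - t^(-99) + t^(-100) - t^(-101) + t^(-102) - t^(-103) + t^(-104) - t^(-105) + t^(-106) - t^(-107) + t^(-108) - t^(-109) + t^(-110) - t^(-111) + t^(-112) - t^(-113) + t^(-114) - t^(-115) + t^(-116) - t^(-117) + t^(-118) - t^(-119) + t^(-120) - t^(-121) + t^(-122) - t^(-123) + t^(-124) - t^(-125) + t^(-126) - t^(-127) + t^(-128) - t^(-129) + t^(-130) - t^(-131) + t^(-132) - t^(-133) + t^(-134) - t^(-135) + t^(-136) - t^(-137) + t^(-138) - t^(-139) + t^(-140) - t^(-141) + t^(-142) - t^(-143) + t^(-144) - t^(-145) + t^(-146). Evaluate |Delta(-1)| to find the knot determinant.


Step 1: The polynomial has 293 terms with alternating signs, exponents from 146 down to -146.
Step 2: Substitute t = -1. The i-th term has coefficient (-1)^i and exponent (m-i),
  so its value is (-1)^i * (-1)^(m-i) = (-1)^m = 1 for every i.
Step 3: All 293 terms equal 1, so Delta(-1) = 293 * (1) = 293
Step 4: |Delta(-1)| = 293

293


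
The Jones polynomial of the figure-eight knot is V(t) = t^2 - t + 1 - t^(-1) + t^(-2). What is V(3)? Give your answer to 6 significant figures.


Substituting t = 3 into V(t) = t^2 - t + 1 - t^(-1) + t^(-2):
  (+)t^(2) = 9
  (-)t^(1) = -3
  (+)t^(0) = 1
  (-)t^(-1) = -0.333333
  (+)t^(-2) = 0.111111
Sum = (9) + (-3) + (1) + (-0.333333) + (0.111111)
= 6.777777778
Rounded to 6 significant figures: 6.77778

6.77778


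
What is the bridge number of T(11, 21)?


The bridge number of T(p,q) is min(p,q).
min(11, 21) = 11

11


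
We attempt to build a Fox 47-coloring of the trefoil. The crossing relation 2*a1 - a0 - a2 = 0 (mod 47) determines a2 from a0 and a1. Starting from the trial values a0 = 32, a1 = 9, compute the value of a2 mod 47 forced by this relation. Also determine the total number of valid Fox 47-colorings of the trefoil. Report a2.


Step 1: Apply the given crossing relation 2*a1 - a0 - a2 = 0 (mod 47).
  a2 = 2*a1 - a0 mod 47
  a2 = 2*9 - 32 mod 47
  a2 = 18 - 32 mod 47
  a2 = -14 mod 47 = 33
Step 2: The trefoil has determinant 3.
  Number of Fox p-colorings (p prime) is p^2 if p = 3, else p.
  Since 47 does not divide 3, only trivial (constant) colorings exist.
  (So the trial a0 = 32, a1 = 9 with a0 != a1 does NOT extend to a valid coloring of the whole trefoil: the other two crossing relations require 3*(a1 - a0) = 0 (mod 47), which fails.)
  Total colorings = 47
Step 3: a2 = 33, total Fox 47-colorings = 47

33


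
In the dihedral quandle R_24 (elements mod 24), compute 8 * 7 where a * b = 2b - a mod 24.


8 * 7 = 2*7 - 8 mod 24
= 14 - 8 mod 24
= 6 mod 24 = 6

6


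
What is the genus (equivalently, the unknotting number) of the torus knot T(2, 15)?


For a torus knot T(p,q), both the unknotting number and genus equal (p-1)(q-1)/2.
= (2-1)(15-1)/2
= 1*14/2
= 14/2 = 7

7


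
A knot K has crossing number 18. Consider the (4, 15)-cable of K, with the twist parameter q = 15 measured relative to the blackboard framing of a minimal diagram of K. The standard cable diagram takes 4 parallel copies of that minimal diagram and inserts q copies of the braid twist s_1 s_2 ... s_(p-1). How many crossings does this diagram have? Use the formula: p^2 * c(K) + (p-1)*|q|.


Step 1: Each of the c(K) crossings of the companion diagram becomes p*p = p^2 crossings among the p parallel strands, and each of the |q| twists s_1 s_2 ... s_(p-1) adds (p-1) crossings.
  Crossings = p^2 * c(K) + (p-1)*|q|
Step 2: = 4^2 * 18 + (4-1)*15
Step 3: = 16*18 + 3*15
Step 4: = 288 + 45 = 333

333


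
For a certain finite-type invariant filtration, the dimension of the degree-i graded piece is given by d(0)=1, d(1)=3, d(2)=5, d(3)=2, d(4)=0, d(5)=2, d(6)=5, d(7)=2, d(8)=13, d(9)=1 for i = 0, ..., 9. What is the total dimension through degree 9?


Total dimension = d(0) + d(1) + ... + d(9)
= 1 + 3 + 5 + 2 + 0 + 2 + 5 + 2 + 13 + 1
= 34

34


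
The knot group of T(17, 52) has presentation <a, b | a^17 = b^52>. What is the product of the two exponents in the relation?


The relation is a^17 = b^52.
Product of exponents = 17 * 52
= 884

884


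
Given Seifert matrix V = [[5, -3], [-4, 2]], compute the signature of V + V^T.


Step 1: V + V^T = [[10, -7], [-7, 4]]
Step 2: trace = 14, det = -9
Step 3: Discriminant = 14^2 - 4*(-9) = 232
Step 4: Eigenvalues: 14.6158, -0.615773
Step 5: Signature = (# positive eigenvalues) - (# negative eigenvalues) = 0

0


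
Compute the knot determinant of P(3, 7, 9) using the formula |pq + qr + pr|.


Step 1: Compute pq + qr + pr.
pq = 3*7 = 21
qr = 7*9 = 63
pr = 3*9 = 27
pq + qr + pr = 21 + 63 + 27 = 111
Step 2: Take absolute value.
det(P(3,7,9)) = |111| = 111

111


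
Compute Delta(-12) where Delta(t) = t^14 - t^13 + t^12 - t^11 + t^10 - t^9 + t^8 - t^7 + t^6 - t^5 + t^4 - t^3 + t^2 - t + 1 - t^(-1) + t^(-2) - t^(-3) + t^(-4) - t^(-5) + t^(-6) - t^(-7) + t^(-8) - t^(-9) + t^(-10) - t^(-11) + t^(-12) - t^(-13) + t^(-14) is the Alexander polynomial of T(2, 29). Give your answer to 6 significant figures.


Substituting t = -12 into Delta(t) = t^14 - t^13 + t^12 - t^11 + t^10 - t^9 + t^8 - t^7 + t^6 - t^5 + t^4 - t^3 + t^2 - t + 1 - t^(-1) + t^(-2) - t^(-3) + t^(-4) - t^(-5) + t^(-6) - t^(-7) + t^(-8) - t^(-9) + t^(-10) - t^(-11) + t^(-12) - t^(-13) + t^(-14):
Term values: (1283918464548864) + (106993205379072) + (8916100448256) + (743008370688) + (61917364224) + (5159780352) + (429981696) + (35831808) + (2985984) + (248832) + (20736) + (1728) + (144) + (12) + (1) + (0.0833333) + (0.00694444) + (0.000578704) + (4.82253e-05) + (4.01878e-06) + (3.34898e-07) + (2.79082e-08) + (2.32568e-09) + (1.93807e-10) + (1.61506e-11) + (1.34588e-12) + (1.12157e-13) + (9.34639e-15) + (7.78866e-16)
Sum = 1.400638325e+15
Rounded to 6 significant figures: 1.40064e+15

1.40064e+15


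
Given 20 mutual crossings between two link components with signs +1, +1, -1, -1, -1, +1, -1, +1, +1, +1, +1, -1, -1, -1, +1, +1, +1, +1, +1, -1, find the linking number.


Step 1: Count positive crossings: 12
Step 2: Count negative crossings: 8
Step 3: Sum of signs = 12 - 8 = 4
Step 4: Linking number = sum/2 = 4/2 = 2

2


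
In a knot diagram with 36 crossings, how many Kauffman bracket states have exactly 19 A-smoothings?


We choose which 19 of 36 crossings get A-smoothings.
C(36, 19) = 36! / (19! * 17!)
= 8597496600

8597496600


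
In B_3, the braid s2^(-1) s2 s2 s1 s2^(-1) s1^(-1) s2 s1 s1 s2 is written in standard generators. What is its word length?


The word length counts the number of generators (including inverses).
Listing each generator: s2^(-1), s2, s2, s1, s2^(-1), s1^(-1), s2, s1, s1, s2
There are 10 generators in this braid word.

10


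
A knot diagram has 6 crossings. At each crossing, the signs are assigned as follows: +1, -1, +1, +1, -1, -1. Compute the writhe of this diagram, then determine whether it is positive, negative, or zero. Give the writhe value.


Step 1: Count positive crossings (+1).
Positive crossings: 3
Step 2: Count negative crossings (-1).
Negative crossings: 3
Step 3: Writhe = (positive) - (negative)
w = 3 - 3 = 0
Step 4: |w| = 0, and w is zero

0
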